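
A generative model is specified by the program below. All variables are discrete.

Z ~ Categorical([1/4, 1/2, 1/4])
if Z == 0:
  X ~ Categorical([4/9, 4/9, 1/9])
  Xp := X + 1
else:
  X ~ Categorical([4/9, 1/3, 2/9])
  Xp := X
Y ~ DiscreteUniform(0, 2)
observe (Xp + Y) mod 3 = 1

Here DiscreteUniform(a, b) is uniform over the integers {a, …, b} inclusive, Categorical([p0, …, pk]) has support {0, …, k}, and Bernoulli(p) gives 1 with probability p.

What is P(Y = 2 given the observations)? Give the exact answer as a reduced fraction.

Enumerate traces; 9 have nonzero weight after conditioning:
  (Z=0, X=0, Y=0) weight 1/27
  (Z=0, X=1, Y=2) weight 1/27
  (Z=0, X=2, Y=1) weight 1/108
  (Z=1, X=0, Y=1) weight 2/27
  (Z=1, X=1, Y=0) weight 1/18
  (Z=1, X=2, Y=2) weight 1/27
  (Z=2, X=0, Y=1) weight 1/27
  (Z=2, X=1, Y=0) weight 1/36
  … 1 more
Group by Y:
  weight(Y=0) = 13/108
  weight(Y=1) = 13/108
  weight(Y=2) = 5/54
Total weight = 13/108 + 13/108 + 5/54 = 1/3
P(Y=0 | obs) = 13/108 / 1/3 = 13/36
P(Y=1 | obs) = 13/108 / 1/3 = 13/36
P(Y=2 | obs) = 5/54 / 1/3 = 5/18

P(Y = 2 | obs) = 5/18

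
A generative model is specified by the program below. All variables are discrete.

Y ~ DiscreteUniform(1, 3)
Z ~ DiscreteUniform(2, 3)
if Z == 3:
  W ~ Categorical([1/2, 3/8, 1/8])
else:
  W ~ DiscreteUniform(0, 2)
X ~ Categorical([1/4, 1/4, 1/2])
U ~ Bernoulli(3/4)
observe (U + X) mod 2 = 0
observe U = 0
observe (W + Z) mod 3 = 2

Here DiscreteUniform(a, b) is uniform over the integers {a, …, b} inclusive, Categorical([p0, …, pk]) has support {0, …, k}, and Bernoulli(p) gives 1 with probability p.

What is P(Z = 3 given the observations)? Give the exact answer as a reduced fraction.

P(Z = 3 | obs) = 3/11

Enumerate traces; 12 have nonzero weight after conditioning:
  (Y=1, Z=2, W=0, X=0, U=0) weight 1/288
  (Y=1, Z=2, W=0, X=2, U=0) weight 1/144
  (Y=1, Z=3, W=2, X=0, U=0) weight 1/768
  (Y=1, Z=3, W=2, X=2, U=0) weight 1/384
  (Y=2, Z=2, W=0, X=0, U=0) weight 1/288
  (Y=2, Z=2, W=0, X=2, U=0) weight 1/144
  (Y=2, Z=3, W=2, X=0, U=0) weight 1/768
  (Y=2, Z=3, W=2, X=2, U=0) weight 1/384
  … 4 more
Group by Z:
  weight(Z=2) = 1/32
  weight(Z=3) = 3/256
Total weight = 1/32 + 3/256 = 11/256
P(Z=2 | obs) = 1/32 / 11/256 = 8/11
P(Z=3 | obs) = 3/256 / 11/256 = 3/11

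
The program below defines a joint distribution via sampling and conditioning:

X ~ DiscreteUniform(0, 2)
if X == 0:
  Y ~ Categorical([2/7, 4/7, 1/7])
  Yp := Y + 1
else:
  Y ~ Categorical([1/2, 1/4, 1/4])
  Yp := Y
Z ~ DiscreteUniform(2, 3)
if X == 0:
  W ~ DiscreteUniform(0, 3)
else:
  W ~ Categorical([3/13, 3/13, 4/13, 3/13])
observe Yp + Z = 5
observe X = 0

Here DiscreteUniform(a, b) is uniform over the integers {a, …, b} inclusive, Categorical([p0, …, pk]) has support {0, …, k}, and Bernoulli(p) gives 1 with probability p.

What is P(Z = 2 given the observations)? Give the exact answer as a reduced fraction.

Enumerate traces; 8 have nonzero weight after conditioning:
  (X=0, Y=1, Z=3, W=0) weight 1/42
  (X=0, Y=1, Z=3, W=1) weight 1/42
  (X=0, Y=1, Z=3, W=2) weight 1/42
  (X=0, Y=1, Z=3, W=3) weight 1/42
  (X=0, Y=2, Z=2, W=0) weight 1/168
  (X=0, Y=2, Z=2, W=1) weight 1/168
  (X=0, Y=2, Z=2, W=2) weight 1/168
  (X=0, Y=2, Z=2, W=3) weight 1/168
Group by Z:
  weight(Z=2) = 1/42
  weight(Z=3) = 2/21
Total weight = 1/42 + 2/21 = 5/42
P(Z=2 | obs) = 1/42 / 5/42 = 1/5
P(Z=3 | obs) = 2/21 / 5/42 = 4/5

P(Z = 2 | obs) = 1/5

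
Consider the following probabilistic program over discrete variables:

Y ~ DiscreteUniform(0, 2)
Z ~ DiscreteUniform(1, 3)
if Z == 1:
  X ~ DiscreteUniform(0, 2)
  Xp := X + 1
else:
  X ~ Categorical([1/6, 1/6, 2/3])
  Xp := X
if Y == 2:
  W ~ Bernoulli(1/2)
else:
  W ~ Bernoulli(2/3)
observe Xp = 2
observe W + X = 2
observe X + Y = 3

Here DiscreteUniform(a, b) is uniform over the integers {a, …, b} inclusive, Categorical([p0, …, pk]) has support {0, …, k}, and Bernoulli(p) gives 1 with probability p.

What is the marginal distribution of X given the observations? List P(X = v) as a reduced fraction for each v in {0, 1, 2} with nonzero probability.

Enumerate traces; 3 have nonzero weight after conditioning:
  (Y=1, Z=2, X=2, W=0) weight 2/81
  (Y=1, Z=3, X=2, W=0) weight 2/81
  (Y=2, Z=1, X=1, W=1) weight 1/54
Group by X:
  weight(X=1) = 1/54
  weight(X=2) = 4/81
Total weight = 1/54 + 4/81 = 11/162
P(X=1 | obs) = 1/54 / 11/162 = 3/11
P(X=2 | obs) = 4/81 / 11/162 = 8/11

P(X=1) = 3/11, P(X=2) = 8/11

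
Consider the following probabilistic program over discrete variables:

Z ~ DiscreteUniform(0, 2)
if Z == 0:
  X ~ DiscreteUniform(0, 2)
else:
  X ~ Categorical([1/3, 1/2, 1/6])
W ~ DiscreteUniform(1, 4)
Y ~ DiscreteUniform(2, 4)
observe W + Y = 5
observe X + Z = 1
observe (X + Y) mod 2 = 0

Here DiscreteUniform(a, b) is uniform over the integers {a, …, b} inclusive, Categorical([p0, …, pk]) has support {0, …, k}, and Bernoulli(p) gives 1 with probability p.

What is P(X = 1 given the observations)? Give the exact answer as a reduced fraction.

Enumerate traces; 3 have nonzero weight after conditioning:
  (Z=0, X=1, W=2, Y=3) weight 1/108
  (Z=1, X=0, W=1, Y=4) weight 1/108
  (Z=1, X=0, W=3, Y=2) weight 1/108
Group by X:
  weight(X=0) = 1/54
  weight(X=1) = 1/108
Total weight = 1/54 + 1/108 = 1/36
P(X=0 | obs) = 1/54 / 1/36 = 2/3
P(X=1 | obs) = 1/108 / 1/36 = 1/3

P(X = 1 | obs) = 1/3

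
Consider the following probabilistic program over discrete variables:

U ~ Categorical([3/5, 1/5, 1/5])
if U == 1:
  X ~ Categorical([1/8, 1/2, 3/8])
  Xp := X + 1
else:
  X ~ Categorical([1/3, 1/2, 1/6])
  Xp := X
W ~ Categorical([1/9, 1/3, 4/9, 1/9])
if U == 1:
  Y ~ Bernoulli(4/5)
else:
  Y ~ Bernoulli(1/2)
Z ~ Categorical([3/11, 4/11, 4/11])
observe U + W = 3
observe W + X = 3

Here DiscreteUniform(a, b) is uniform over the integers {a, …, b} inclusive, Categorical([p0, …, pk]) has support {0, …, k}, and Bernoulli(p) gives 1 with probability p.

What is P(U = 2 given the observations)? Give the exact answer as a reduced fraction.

P(U = 2 | obs) = 1/7

Enumerate traces; 18 have nonzero weight after conditioning:
  (U=0, X=0, W=3, Y=0, Z=0) weight 1/330
  (U=0, X=0, W=3, Y=0, Z=1) weight 2/495
  (U=0, X=0, W=3, Y=0, Z=2) weight 2/495
  (U=0, X=0, W=3, Y=1, Z=0) weight 1/330
  (U=0, X=0, W=3, Y=1, Z=1) weight 2/495
  (U=0, X=0, W=3, Y=1, Z=2) weight 2/495
  (U=1, X=1, W=2, Y=0, Z=0) weight 2/825
  (U=1, X=1, W=2, Y=0, Z=1) weight 8/2475
  (U=2, X=2, W=1, Y=0, Z=0) weight 1/660
  … 9 more
Group by U:
  weight(U=0) = 1/45
  weight(U=1) = 2/45
  weight(U=2) = 1/90
Total weight = 1/45 + 2/45 + 1/90 = 7/90
P(U=0 | obs) = 1/45 / 7/90 = 2/7
P(U=1 | obs) = 2/45 / 7/90 = 4/7
P(U=2 | obs) = 1/90 / 7/90 = 1/7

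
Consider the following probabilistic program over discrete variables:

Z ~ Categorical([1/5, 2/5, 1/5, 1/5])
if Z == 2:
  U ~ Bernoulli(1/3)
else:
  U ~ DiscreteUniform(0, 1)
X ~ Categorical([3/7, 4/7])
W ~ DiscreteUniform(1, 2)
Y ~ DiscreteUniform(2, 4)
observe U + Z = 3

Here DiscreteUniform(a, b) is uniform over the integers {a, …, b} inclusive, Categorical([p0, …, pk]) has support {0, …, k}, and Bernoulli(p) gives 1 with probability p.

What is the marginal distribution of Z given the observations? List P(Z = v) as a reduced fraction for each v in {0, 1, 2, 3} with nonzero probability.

Enumerate traces; 24 have nonzero weight after conditioning:
  (Z=2, U=1, X=0, W=1, Y=2) weight 1/210
  (Z=2, U=1, X=0, W=1, Y=3) weight 1/210
  (Z=2, U=1, X=0, W=1, Y=4) weight 1/210
  (Z=2, U=1, X=0, W=2, Y=2) weight 1/210
  (Z=2, U=1, X=0, W=2, Y=3) weight 1/210
  (Z=2, U=1, X=0, W=2, Y=4) weight 1/210
  (Z=2, U=1, X=1, W=1, Y=2) weight 2/315
  (Z=2, U=1, X=1, W=1, Y=3) weight 2/315
  (Z=3, U=0, X=0, W=1, Y=2) weight 1/140
  … 15 more
Group by Z:
  weight(Z=2) = 1/15
  weight(Z=3) = 1/10
Total weight = 1/15 + 1/10 = 1/6
P(Z=2 | obs) = 1/15 / 1/6 = 2/5
P(Z=3 | obs) = 1/10 / 1/6 = 3/5

P(Z=2) = 2/5, P(Z=3) = 3/5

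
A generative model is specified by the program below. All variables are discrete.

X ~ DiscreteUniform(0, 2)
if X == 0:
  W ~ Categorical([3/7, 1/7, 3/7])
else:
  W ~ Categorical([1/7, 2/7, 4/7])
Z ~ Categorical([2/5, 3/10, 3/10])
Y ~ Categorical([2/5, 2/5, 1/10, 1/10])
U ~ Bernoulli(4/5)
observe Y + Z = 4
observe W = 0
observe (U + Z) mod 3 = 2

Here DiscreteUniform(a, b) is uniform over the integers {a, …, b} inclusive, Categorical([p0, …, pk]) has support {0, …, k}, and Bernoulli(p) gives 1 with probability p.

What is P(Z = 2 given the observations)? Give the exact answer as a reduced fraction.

Enumerate traces; 6 have nonzero weight after conditioning:
  (X=0, W=0, Z=1, Y=3, U=1) weight 3/875
  (X=0, W=0, Z=2, Y=2, U=0) weight 3/3500
  (X=1, W=0, Z=1, Y=3, U=1) weight 1/875
  (X=1, W=0, Z=2, Y=2, U=0) weight 1/3500
  (X=2, W=0, Z=1, Y=3, U=1) weight 1/875
  (X=2, W=0, Z=2, Y=2, U=0) weight 1/3500
Group by Z:
  weight(Z=1) = 1/175
  weight(Z=2) = 1/700
Total weight = 1/175 + 1/700 = 1/140
P(Z=1 | obs) = 1/175 / 1/140 = 4/5
P(Z=2 | obs) = 1/700 / 1/140 = 1/5

P(Z = 2 | obs) = 1/5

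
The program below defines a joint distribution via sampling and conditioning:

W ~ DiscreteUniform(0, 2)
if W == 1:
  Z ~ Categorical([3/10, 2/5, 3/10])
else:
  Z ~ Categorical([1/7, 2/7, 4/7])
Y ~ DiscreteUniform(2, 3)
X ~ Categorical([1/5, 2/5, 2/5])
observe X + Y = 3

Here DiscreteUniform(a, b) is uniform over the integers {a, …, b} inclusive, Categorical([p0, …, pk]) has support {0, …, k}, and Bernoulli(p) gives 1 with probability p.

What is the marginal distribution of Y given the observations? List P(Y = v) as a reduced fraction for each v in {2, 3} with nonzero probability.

P(Y=2) = 2/3, P(Y=3) = 1/3

Enumerate traces; 18 have nonzero weight after conditioning:
  (W=0, Z=0, Y=2, X=1) weight 1/105
  (W=0, Z=0, Y=3, X=0) weight 1/210
  (W=0, Z=1, Y=2, X=1) weight 2/105
  (W=0, Z=1, Y=3, X=0) weight 1/105
  (W=0, Z=2, Y=2, X=1) weight 4/105
  (W=0, Z=2, Y=3, X=0) weight 2/105
  (W=1, Z=0, Y=2, X=1) weight 1/50
  (W=1, Z=0, Y=3, X=0) weight 1/100
  … 10 more
Group by Y:
  weight(Y=2) = 1/5
  weight(Y=3) = 1/10
Total weight = 1/5 + 1/10 = 3/10
P(Y=2 | obs) = 1/5 / 3/10 = 2/3
P(Y=3 | obs) = 1/10 / 3/10 = 1/3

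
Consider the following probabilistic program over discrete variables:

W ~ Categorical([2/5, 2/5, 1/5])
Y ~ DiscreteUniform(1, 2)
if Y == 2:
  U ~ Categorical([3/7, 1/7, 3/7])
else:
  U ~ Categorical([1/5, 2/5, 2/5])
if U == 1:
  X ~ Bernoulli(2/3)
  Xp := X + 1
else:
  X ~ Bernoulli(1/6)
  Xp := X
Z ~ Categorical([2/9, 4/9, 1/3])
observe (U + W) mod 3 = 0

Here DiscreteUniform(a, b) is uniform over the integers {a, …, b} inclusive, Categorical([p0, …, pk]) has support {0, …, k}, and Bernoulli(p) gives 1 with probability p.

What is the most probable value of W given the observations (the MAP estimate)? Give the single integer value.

Enumerate traces; 36 have nonzero weight after conditioning:
  (W=0, Y=1, U=0, X=0, Z=0) weight 1/135
  (W=0, Y=1, U=0, X=0, Z=1) weight 2/135
  (W=0, Y=1, U=0, X=0, Z=2) weight 1/90
  (W=0, Y=1, U=0, X=1, Z=0) weight 1/675
  (W=0, Y=1, U=0, X=1, Z=1) weight 2/675
  (W=0, Y=1, U=0, X=1, Z=2) weight 1/450
  (W=0, Y=2, U=0, X=0, Z=0) weight 1/63
  (W=0, Y=2, U=0, X=0, Z=1) weight 2/63
  (W=1, Y=1, U=2, X=0, Z=0) weight 2/135
  (W=2, Y=1, U=1, X=0, Z=0) weight 2/675
  … 26 more
Group by W:
  weight(W=0) = 22/175
  weight(W=1) = 29/175
  weight(W=2) = 19/350
Total weight = 22/175 + 29/175 + 19/350 = 121/350
P(W=0 | obs) = 22/175 / 121/350 = 4/11
P(W=1 | obs) = 29/175 / 121/350 = 58/121
P(W=2 | obs) = 19/350 / 121/350 = 19/121
argmax = 1

argmax_v P(W = v | obs) = 1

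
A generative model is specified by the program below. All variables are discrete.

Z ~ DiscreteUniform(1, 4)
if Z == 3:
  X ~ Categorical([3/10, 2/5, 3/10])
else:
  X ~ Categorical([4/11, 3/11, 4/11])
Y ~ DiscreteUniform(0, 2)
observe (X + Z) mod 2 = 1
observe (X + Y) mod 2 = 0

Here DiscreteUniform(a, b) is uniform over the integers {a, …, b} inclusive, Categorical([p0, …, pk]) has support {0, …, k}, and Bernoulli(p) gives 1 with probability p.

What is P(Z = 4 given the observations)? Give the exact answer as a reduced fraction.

P(Z = 4 | obs) = 15/176

Enumerate traces; 10 have nonzero weight after conditioning:
  (Z=1, X=0, Y=0) weight 1/33
  (Z=1, X=0, Y=2) weight 1/33
  (Z=1, X=2, Y=0) weight 1/33
  (Z=1, X=2, Y=2) weight 1/33
  (Z=2, X=1, Y=1) weight 1/44
  (Z=3, X=0, Y=0) weight 1/40
  (Z=3, X=0, Y=2) weight 1/40
  (Z=3, X=2, Y=0) weight 1/40
  (Z=4, X=1, Y=1) weight 1/44
  … 1 more
Group by Z:
  weight(Z=1) = 4/33
  weight(Z=2) = 1/44
  weight(Z=3) = 1/10
  weight(Z=4) = 1/44
Total weight = 4/33 + 1/44 + 1/10 + 1/44 = 4/15
P(Z=1 | obs) = 4/33 / 4/15 = 5/11
P(Z=2 | obs) = 1/44 / 4/15 = 15/176
P(Z=3 | obs) = 1/10 / 4/15 = 3/8
P(Z=4 | obs) = 1/44 / 4/15 = 15/176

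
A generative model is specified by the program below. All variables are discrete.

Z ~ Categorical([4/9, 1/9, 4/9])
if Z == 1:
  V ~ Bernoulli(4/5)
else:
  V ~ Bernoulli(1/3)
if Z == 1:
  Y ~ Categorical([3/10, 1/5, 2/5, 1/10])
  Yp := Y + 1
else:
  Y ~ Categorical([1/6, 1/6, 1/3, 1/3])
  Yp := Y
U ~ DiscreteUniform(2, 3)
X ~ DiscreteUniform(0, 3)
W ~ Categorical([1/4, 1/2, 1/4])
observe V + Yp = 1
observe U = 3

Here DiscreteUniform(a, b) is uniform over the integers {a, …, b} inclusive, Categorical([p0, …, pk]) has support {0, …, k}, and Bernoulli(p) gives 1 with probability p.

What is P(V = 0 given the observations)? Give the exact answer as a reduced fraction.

P(V = 0 | obs) = 427/627

Enumerate traces; 60 have nonzero weight after conditioning:
  (Z=0, V=0, Y=1, U=3, X=0, W=0) weight 1/648
  (Z=0, V=0, Y=1, U=3, X=0, W=1) weight 1/324
  (Z=0, V=0, Y=1, U=3, X=0, W=2) weight 1/648
  (Z=0, V=0, Y=1, U=3, X=1, W=0) weight 1/648
  (Z=0, V=0, Y=1, U=3, X=1, W=1) weight 1/324
  (Z=0, V=0, Y=1, U=3, X=1, W=2) weight 1/648
  (Z=0, V=0, Y=1, U=3, X=2, W=0) weight 1/648
  (Z=0, V=0, Y=1, U=3, X=2, W=1) weight 1/324
  (Z=0, V=1, Y=0, U=3, X=0, W=0) weight 1/1296
  … 51 more
Group by V:
  weight(V=0) = 427/8100
  weight(V=1) = 2/81
Total weight = 427/8100 + 2/81 = 209/2700
P(V=0 | obs) = 427/8100 / 209/2700 = 427/627
P(V=1 | obs) = 2/81 / 209/2700 = 200/627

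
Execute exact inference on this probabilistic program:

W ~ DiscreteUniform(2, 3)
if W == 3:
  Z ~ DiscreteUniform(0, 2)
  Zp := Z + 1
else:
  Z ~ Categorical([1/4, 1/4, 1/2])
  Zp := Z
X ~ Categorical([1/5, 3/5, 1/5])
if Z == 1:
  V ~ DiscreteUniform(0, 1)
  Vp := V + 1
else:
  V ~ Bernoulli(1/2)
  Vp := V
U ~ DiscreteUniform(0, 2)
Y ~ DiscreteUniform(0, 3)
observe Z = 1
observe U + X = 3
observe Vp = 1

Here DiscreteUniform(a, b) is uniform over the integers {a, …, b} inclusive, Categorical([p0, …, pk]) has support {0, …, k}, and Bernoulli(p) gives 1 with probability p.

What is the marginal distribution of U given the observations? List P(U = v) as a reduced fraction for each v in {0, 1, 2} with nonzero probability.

Enumerate traces; 16 have nonzero weight after conditioning:
  (W=2, Z=1, X=1, V=0, U=2, Y=0) weight 1/320
  (W=2, Z=1, X=1, V=0, U=2, Y=1) weight 1/320
  (W=2, Z=1, X=1, V=0, U=2, Y=2) weight 1/320
  (W=2, Z=1, X=1, V=0, U=2, Y=3) weight 1/320
  (W=2, Z=1, X=2, V=0, U=1, Y=0) weight 1/960
  (W=2, Z=1, X=2, V=0, U=1, Y=1) weight 1/960
  (W=2, Z=1, X=2, V=0, U=1, Y=2) weight 1/960
  (W=2, Z=1, X=2, V=0, U=1, Y=3) weight 1/960
  … 8 more
Group by U:
  weight(U=1) = 7/720
  weight(U=2) = 7/240
Total weight = 7/720 + 7/240 = 7/180
P(U=1 | obs) = 7/720 / 7/180 = 1/4
P(U=2 | obs) = 7/240 / 7/180 = 3/4

P(U=1) = 1/4, P(U=2) = 3/4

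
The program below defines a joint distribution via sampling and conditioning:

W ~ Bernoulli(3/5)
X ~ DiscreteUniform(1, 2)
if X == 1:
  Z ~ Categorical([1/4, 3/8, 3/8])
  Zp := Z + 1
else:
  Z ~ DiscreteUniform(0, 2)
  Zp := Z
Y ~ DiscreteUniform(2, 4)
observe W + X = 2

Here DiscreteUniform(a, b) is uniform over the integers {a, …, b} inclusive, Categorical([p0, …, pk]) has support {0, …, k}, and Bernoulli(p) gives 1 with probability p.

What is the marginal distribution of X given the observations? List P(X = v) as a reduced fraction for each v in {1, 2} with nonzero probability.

P(X=1) = 3/5, P(X=2) = 2/5

Enumerate traces; 18 have nonzero weight after conditioning:
  (W=0, X=2, Z=0, Y=2) weight 1/45
  (W=0, X=2, Z=0, Y=3) weight 1/45
  (W=0, X=2, Z=0, Y=4) weight 1/45
  (W=0, X=2, Z=1, Y=2) weight 1/45
  (W=0, X=2, Z=1, Y=3) weight 1/45
  (W=0, X=2, Z=1, Y=4) weight 1/45
  (W=0, X=2, Z=2, Y=2) weight 1/45
  (W=0, X=2, Z=2, Y=3) weight 1/45
  (W=1, X=1, Z=0, Y=2) weight 1/40
  … 9 more
Group by X:
  weight(X=1) = 3/10
  weight(X=2) = 1/5
Total weight = 3/10 + 1/5 = 1/2
P(X=1 | obs) = 3/10 / 1/2 = 3/5
P(X=2 | obs) = 1/5 / 1/2 = 2/5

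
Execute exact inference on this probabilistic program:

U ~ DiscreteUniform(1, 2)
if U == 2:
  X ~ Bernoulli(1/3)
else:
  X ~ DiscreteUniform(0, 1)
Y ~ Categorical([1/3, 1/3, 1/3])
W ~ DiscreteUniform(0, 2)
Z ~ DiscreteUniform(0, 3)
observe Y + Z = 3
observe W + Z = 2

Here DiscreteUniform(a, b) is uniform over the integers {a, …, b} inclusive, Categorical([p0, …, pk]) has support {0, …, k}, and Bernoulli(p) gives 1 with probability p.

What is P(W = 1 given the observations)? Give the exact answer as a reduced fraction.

P(W = 1 | obs) = 1/2

Enumerate traces; 8 have nonzero weight after conditioning:
  (U=1, X=0, Y=1, W=0, Z=2) weight 1/144
  (U=1, X=0, Y=2, W=1, Z=1) weight 1/144
  (U=1, X=1, Y=1, W=0, Z=2) weight 1/144
  (U=1, X=1, Y=2, W=1, Z=1) weight 1/144
  (U=2, X=0, Y=1, W=0, Z=2) weight 1/108
  (U=2, X=0, Y=2, W=1, Z=1) weight 1/108
  (U=2, X=1, Y=1, W=0, Z=2) weight 1/216
  (U=2, X=1, Y=2, W=1, Z=1) weight 1/216
Group by W:
  weight(W=0) = 1/36
  weight(W=1) = 1/36
Total weight = 1/36 + 1/36 = 1/18
P(W=0 | obs) = 1/36 / 1/18 = 1/2
P(W=1 | obs) = 1/36 / 1/18 = 1/2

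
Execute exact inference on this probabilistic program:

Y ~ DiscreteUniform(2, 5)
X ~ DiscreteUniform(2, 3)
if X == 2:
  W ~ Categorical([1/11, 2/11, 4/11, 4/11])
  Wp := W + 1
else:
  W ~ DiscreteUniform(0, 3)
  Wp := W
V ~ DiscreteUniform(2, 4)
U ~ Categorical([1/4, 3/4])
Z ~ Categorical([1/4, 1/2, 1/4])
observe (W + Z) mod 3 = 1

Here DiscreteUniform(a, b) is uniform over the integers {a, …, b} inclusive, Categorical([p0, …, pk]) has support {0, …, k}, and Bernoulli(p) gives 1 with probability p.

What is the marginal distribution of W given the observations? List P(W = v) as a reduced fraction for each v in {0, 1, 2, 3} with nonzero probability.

Enumerate traces; 192 have nonzero weight after conditioning:
  (Y=2, X=2, W=0, V=2, U=0, Z=1) weight 1/2112
  (Y=2, X=2, W=0, V=2, U=1, Z=1) weight 1/704
  (Y=2, X=2, W=0, V=3, U=0, Z=1) weight 1/2112
  (Y=2, X=2, W=0, V=3, U=1, Z=1) weight 1/704
  (Y=2, X=2, W=0, V=4, U=0, Z=1) weight 1/2112
  (Y=2, X=2, W=0, V=4, U=1, Z=1) weight 1/704
  (Y=2, X=2, W=1, V=2, U=0, Z=0) weight 1/2112
  (Y=2, X=2, W=1, V=2, U=1, Z=0) weight 1/704
  (Y=2, X=2, W=2, V=2, U=0, Z=2) weight 1/1056
  (Y=2, X=2, W=3, V=2, U=0, Z=1) weight 1/528
  … 182 more
Group by W:
  weight(W=0) = 15/176
  weight(W=1) = 19/352
  weight(W=2) = 27/352
  weight(W=3) = 27/176
Total weight = 15/176 + 19/352 + 27/352 + 27/176 = 65/176
P(W=0 | obs) = 15/176 / 65/176 = 3/13
P(W=1 | obs) = 19/352 / 65/176 = 19/130
P(W=2 | obs) = 27/352 / 65/176 = 27/130
P(W=3 | obs) = 27/176 / 65/176 = 27/65

P(W=0) = 3/13, P(W=1) = 19/130, P(W=2) = 27/130, P(W=3) = 27/65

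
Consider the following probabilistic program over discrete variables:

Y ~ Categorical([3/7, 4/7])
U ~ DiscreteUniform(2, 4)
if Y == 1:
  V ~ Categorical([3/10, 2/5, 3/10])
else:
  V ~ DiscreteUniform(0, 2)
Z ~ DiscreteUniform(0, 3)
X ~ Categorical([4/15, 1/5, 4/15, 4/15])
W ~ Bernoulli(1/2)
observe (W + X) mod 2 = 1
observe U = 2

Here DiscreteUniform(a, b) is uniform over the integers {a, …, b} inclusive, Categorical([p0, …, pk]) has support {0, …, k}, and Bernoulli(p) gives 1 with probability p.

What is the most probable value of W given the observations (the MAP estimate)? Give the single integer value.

Enumerate traces; 96 have nonzero weight after conditioning:
  (Y=0, U=2, V=0, Z=0, X=0, W=1) weight 1/630
  (Y=0, U=2, V=0, Z=0, X=1, W=0) weight 1/840
  (Y=0, U=2, V=0, Z=0, X=2, W=1) weight 1/630
  (Y=0, U=2, V=0, Z=0, X=3, W=0) weight 1/630
  (Y=0, U=2, V=0, Z=1, X=0, W=1) weight 1/630
  (Y=0, U=2, V=0, Z=1, X=1, W=0) weight 1/840
  (Y=0, U=2, V=0, Z=1, X=2, W=1) weight 1/630
  (Y=0, U=2, V=0, Z=1, X=3, W=0) weight 1/630
  … 88 more
Group by W:
  weight(W=0) = 7/90
  weight(W=1) = 4/45
Total weight = 7/90 + 4/45 = 1/6
P(W=0 | obs) = 7/90 / 1/6 = 7/15
P(W=1 | obs) = 4/45 / 1/6 = 8/15
argmax = 1

argmax_v P(W = v | obs) = 1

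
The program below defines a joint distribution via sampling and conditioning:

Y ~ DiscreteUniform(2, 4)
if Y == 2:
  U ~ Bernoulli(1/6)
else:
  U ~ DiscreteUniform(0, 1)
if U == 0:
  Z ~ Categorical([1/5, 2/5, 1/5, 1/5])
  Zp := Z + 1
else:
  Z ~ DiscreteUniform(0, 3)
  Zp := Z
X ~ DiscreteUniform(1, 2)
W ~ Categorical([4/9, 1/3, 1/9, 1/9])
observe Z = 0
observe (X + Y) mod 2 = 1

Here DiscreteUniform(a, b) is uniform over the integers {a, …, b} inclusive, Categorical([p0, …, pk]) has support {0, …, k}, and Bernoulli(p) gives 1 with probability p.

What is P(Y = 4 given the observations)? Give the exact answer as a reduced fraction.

P(Y = 4 | obs) = 27/79

Enumerate traces; 24 have nonzero weight after conditioning:
  (Y=2, U=0, Z=0, X=1, W=0) weight 1/81
  (Y=2, U=0, Z=0, X=1, W=1) weight 1/108
  (Y=2, U=0, Z=0, X=1, W=2) weight 1/324
  (Y=2, U=0, Z=0, X=1, W=3) weight 1/324
  (Y=2, U=1, Z=0, X=1, W=0) weight 1/324
  (Y=2, U=1, Z=0, X=1, W=1) weight 1/432
  (Y=2, U=1, Z=0, X=1, W=2) weight 1/1296
  (Y=2, U=1, Z=0, X=1, W=3) weight 1/1296
  (Y=3, U=0, Z=0, X=2, W=0) weight 1/135
  (Y=4, U=0, Z=0, X=1, W=0) weight 1/135
  … 14 more
Group by Y:
  weight(Y=2) = 5/144
  weight(Y=3) = 3/80
  weight(Y=4) = 3/80
Total weight = 5/144 + 3/80 + 3/80 = 79/720
P(Y=2 | obs) = 5/144 / 79/720 = 25/79
P(Y=3 | obs) = 3/80 / 79/720 = 27/79
P(Y=4 | obs) = 3/80 / 79/720 = 27/79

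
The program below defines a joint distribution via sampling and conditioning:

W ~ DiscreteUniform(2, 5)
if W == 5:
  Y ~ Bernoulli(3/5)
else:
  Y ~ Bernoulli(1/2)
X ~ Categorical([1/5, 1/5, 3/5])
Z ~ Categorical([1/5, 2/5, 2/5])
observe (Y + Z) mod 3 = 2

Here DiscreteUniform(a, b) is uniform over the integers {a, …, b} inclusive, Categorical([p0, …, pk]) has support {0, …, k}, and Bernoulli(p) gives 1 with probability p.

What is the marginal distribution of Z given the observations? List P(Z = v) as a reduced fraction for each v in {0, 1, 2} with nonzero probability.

P(Z=1) = 21/40, P(Z=2) = 19/40

Enumerate traces; 24 have nonzero weight after conditioning:
  (W=2, Y=0, X=0, Z=2) weight 1/100
  (W=2, Y=0, X=1, Z=2) weight 1/100
  (W=2, Y=0, X=2, Z=2) weight 3/100
  (W=2, Y=1, X=0, Z=1) weight 1/100
  (W=2, Y=1, X=1, Z=1) weight 1/100
  (W=2, Y=1, X=2, Z=1) weight 3/100
  (W=3, Y=0, X=0, Z=2) weight 1/100
  (W=3, Y=0, X=1, Z=2) weight 1/100
  … 16 more
Group by Z:
  weight(Z=1) = 21/100
  weight(Z=2) = 19/100
Total weight = 21/100 + 19/100 = 2/5
P(Z=1 | obs) = 21/100 / 2/5 = 21/40
P(Z=2 | obs) = 19/100 / 2/5 = 19/40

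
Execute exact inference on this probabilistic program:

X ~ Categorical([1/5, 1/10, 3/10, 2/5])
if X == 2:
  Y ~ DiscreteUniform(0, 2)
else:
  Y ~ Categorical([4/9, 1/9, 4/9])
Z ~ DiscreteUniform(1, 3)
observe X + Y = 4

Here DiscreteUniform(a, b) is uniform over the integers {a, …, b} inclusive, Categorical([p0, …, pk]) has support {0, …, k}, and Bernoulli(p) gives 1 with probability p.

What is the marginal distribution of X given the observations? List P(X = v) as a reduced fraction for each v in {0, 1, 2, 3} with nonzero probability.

Enumerate traces; 6 have nonzero weight after conditioning:
  (X=2, Y=2, Z=1) weight 1/30
  (X=2, Y=2, Z=2) weight 1/30
  (X=2, Y=2, Z=3) weight 1/30
  (X=3, Y=1, Z=1) weight 2/135
  (X=3, Y=1, Z=2) weight 2/135
  (X=3, Y=1, Z=3) weight 2/135
Group by X:
  weight(X=2) = 1/10
  weight(X=3) = 2/45
Total weight = 1/10 + 2/45 = 13/90
P(X=2 | obs) = 1/10 / 13/90 = 9/13
P(X=3 | obs) = 2/45 / 13/90 = 4/13

P(X=2) = 9/13, P(X=3) = 4/13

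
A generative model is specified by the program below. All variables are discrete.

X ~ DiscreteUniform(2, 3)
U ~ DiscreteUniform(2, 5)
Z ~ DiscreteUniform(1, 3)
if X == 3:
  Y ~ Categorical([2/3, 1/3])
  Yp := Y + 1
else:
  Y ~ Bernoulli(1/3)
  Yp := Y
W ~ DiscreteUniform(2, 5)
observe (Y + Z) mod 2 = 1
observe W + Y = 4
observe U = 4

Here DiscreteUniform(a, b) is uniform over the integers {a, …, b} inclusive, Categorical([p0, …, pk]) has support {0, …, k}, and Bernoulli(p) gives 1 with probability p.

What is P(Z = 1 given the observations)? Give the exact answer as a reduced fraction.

P(Z = 1 | obs) = 2/5

Enumerate traces; 6 have nonzero weight after conditioning:
  (X=2, U=4, Z=1, Y=0, W=4) weight 1/144
  (X=2, U=4, Z=2, Y=1, W=3) weight 1/288
  (X=2, U=4, Z=3, Y=0, W=4) weight 1/144
  (X=3, U=4, Z=1, Y=0, W=4) weight 1/144
  (X=3, U=4, Z=2, Y=1, W=3) weight 1/288
  (X=3, U=4, Z=3, Y=0, W=4) weight 1/144
Group by Z:
  weight(Z=1) = 1/72
  weight(Z=2) = 1/144
  weight(Z=3) = 1/72
Total weight = 1/72 + 1/144 + 1/72 = 5/144
P(Z=1 | obs) = 1/72 / 5/144 = 2/5
P(Z=2 | obs) = 1/144 / 5/144 = 1/5
P(Z=3 | obs) = 1/72 / 5/144 = 2/5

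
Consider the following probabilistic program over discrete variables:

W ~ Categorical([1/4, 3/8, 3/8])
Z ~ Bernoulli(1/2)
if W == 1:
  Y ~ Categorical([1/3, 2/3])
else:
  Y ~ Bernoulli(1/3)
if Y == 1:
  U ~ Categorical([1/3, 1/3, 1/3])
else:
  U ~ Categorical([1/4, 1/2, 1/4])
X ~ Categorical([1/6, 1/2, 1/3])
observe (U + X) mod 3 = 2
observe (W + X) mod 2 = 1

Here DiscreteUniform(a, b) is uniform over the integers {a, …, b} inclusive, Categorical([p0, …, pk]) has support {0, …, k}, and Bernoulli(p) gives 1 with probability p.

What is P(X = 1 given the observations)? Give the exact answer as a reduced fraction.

P(X = 1 | obs) = 80/113

Enumerate traces; 16 have nonzero weight after conditioning:
  (W=0, Z=0, Y=0, U=1, X=1) weight 1/48
  (W=0, Z=0, Y=1, U=1, X=1) weight 1/144
  (W=0, Z=1, Y=0, U=1, X=1) weight 1/48
  (W=0, Z=1, Y=1, U=1, X=1) weight 1/144
  (W=1, Z=0, Y=0, U=0, X=2) weight 1/192
  (W=1, Z=0, Y=0, U=2, X=0) weight 1/384
  (W=1, Z=0, Y=1, U=0, X=2) weight 1/72
  (W=1, Z=0, Y=1, U=2, X=0) weight 1/144
  … 8 more
Group by X:
  weight(X=0) = 11/576
  weight(X=1) = 5/36
  weight(X=2) = 11/288
Total weight = 11/576 + 5/36 + 11/288 = 113/576
P(X=0 | obs) = 11/576 / 113/576 = 11/113
P(X=1 | obs) = 5/36 / 113/576 = 80/113
P(X=2 | obs) = 11/288 / 113/576 = 22/113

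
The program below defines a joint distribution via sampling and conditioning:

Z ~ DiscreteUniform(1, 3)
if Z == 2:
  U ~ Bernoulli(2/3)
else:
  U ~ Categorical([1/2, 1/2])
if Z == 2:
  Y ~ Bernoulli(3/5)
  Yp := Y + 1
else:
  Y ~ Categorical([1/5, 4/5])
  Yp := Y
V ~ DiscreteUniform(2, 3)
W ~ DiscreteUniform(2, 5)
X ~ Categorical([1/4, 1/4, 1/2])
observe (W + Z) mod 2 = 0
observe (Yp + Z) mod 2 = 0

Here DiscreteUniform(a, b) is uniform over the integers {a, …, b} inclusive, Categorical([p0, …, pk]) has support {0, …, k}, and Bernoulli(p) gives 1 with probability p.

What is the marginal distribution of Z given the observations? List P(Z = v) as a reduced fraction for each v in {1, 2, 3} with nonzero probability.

Enumerate traces; 72 have nonzero weight after conditioning:
  (Z=1, U=0, Y=1, V=2, W=3, X=0) weight 1/240
  (Z=1, U=0, Y=1, V=2, W=3, X=1) weight 1/240
  (Z=1, U=0, Y=1, V=2, W=3, X=2) weight 1/120
  (Z=1, U=0, Y=1, V=2, W=5, X=0) weight 1/240
  (Z=1, U=0, Y=1, V=2, W=5, X=1) weight 1/240
  (Z=1, U=0, Y=1, V=2, W=5, X=2) weight 1/120
  (Z=1, U=0, Y=1, V=3, W=3, X=0) weight 1/240
  (Z=1, U=0, Y=1, V=3, W=3, X=1) weight 1/240
  (Z=2, U=0, Y=1, V=2, W=2, X=0) weight 1/480
  (Z=3, U=0, Y=1, V=2, W=3, X=0) weight 1/240
  … 62 more
Group by Z:
  weight(Z=1) = 2/15
  weight(Z=2) = 1/10
  weight(Z=3) = 2/15
Total weight = 2/15 + 1/10 + 2/15 = 11/30
P(Z=1 | obs) = 2/15 / 11/30 = 4/11
P(Z=2 | obs) = 1/10 / 11/30 = 3/11
P(Z=3 | obs) = 2/15 / 11/30 = 4/11

P(Z=1) = 4/11, P(Z=2) = 3/11, P(Z=3) = 4/11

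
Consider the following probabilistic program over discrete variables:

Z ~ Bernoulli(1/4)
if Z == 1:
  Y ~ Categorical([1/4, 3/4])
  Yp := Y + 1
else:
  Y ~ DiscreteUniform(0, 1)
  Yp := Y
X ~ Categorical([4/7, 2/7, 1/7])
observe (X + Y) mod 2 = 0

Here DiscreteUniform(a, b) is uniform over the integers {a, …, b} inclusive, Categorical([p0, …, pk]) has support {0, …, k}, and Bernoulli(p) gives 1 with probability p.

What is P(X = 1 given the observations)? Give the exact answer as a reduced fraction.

P(X = 1 | obs) = 18/53

Enumerate traces; 6 have nonzero weight after conditioning:
  (Z=0, Y=0, X=0) weight 3/14
  (Z=0, Y=0, X=2) weight 3/56
  (Z=0, Y=1, X=1) weight 3/28
  (Z=1, Y=0, X=0) weight 1/28
  (Z=1, Y=0, X=2) weight 1/112
  (Z=1, Y=1, X=1) weight 3/56
Group by X:
  weight(X=0) = 1/4
  weight(X=1) = 9/56
  weight(X=2) = 1/16
Total weight = 1/4 + 9/56 + 1/16 = 53/112
P(X=0 | obs) = 1/4 / 53/112 = 28/53
P(X=1 | obs) = 9/56 / 53/112 = 18/53
P(X=2 | obs) = 1/16 / 53/112 = 7/53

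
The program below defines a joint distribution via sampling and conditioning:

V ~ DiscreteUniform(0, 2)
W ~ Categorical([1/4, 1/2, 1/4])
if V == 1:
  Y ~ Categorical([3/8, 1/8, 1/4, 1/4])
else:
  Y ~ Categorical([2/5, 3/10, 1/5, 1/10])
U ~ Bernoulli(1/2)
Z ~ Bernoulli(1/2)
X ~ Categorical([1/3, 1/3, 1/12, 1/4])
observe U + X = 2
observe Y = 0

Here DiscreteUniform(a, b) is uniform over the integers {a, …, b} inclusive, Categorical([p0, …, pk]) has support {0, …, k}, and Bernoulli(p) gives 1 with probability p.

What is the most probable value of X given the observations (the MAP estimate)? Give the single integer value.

Enumerate traces; 36 have nonzero weight after conditioning:
  (V=0, W=0, Y=0, U=0, Z=0, X=2) weight 1/1440
  (V=0, W=0, Y=0, U=0, Z=1, X=2) weight 1/1440
  (V=0, W=0, Y=0, U=1, Z=0, X=1) weight 1/360
  (V=0, W=0, Y=0, U=1, Z=1, X=1) weight 1/360
  (V=0, W=1, Y=0, U=0, Z=0, X=2) weight 1/720
  (V=0, W=1, Y=0, U=0, Z=1, X=2) weight 1/720
  (V=0, W=1, Y=0, U=1, Z=0, X=1) weight 1/180
  (V=0, W=1, Y=0, U=1, Z=1, X=1) weight 1/180
  … 28 more
Group by X:
  weight(X=1) = 47/720
  weight(X=2) = 47/2880
Total weight = 47/720 + 47/2880 = 47/576
P(X=1 | obs) = 47/720 / 47/576 = 4/5
P(X=2 | obs) = 47/2880 / 47/576 = 1/5
argmax = 1

argmax_v P(X = v | obs) = 1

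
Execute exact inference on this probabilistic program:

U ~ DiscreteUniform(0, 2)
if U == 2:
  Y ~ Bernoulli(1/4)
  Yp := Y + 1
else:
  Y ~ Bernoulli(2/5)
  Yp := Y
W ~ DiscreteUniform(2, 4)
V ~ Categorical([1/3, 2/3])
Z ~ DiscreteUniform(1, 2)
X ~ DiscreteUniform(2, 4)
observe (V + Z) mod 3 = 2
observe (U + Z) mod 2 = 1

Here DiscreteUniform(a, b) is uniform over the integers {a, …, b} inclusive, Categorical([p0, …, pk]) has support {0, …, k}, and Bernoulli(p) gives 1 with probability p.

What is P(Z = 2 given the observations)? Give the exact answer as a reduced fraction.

P(Z = 2 | obs) = 1/5

Enumerate traces; 54 have nonzero weight after conditioning:
  (U=0, Y=0, W=2, V=1, Z=1, X=2) weight 1/135
  (U=0, Y=0, W=2, V=1, Z=1, X=3) weight 1/135
  (U=0, Y=0, W=2, V=1, Z=1, X=4) weight 1/135
  (U=0, Y=0, W=3, V=1, Z=1, X=2) weight 1/135
  (U=0, Y=0, W=3, V=1, Z=1, X=3) weight 1/135
  (U=0, Y=0, W=3, V=1, Z=1, X=4) weight 1/135
  (U=0, Y=0, W=4, V=1, Z=1, X=2) weight 1/135
  (U=0, Y=0, W=4, V=1, Z=1, X=3) weight 1/135
  (U=1, Y=0, W=2, V=0, Z=2, X=2) weight 1/270
  … 45 more
Group by Z:
  weight(Z=1) = 2/9
  weight(Z=2) = 1/18
Total weight = 2/9 + 1/18 = 5/18
P(Z=1 | obs) = 2/9 / 5/18 = 4/5
P(Z=2 | obs) = 1/18 / 5/18 = 1/5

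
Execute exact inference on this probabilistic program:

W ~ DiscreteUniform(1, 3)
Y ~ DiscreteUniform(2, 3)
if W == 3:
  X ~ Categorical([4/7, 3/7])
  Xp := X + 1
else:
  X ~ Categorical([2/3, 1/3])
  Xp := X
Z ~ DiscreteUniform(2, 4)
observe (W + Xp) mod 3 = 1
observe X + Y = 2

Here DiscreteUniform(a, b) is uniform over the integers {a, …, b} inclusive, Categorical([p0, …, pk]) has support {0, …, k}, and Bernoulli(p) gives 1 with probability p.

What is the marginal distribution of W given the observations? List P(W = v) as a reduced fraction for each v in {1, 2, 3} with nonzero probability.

P(W=1) = 7/13, P(W=3) = 6/13

Enumerate traces; 6 have nonzero weight after conditioning:
  (W=1, Y=2, X=0, Z=2) weight 1/27
  (W=1, Y=2, X=0, Z=3) weight 1/27
  (W=1, Y=2, X=0, Z=4) weight 1/27
  (W=3, Y=2, X=0, Z=2) weight 2/63
  (W=3, Y=2, X=0, Z=3) weight 2/63
  (W=3, Y=2, X=0, Z=4) weight 2/63
Group by W:
  weight(W=1) = 1/9
  weight(W=3) = 2/21
Total weight = 1/9 + 2/21 = 13/63
P(W=1 | obs) = 1/9 / 13/63 = 7/13
P(W=3 | obs) = 2/21 / 13/63 = 6/13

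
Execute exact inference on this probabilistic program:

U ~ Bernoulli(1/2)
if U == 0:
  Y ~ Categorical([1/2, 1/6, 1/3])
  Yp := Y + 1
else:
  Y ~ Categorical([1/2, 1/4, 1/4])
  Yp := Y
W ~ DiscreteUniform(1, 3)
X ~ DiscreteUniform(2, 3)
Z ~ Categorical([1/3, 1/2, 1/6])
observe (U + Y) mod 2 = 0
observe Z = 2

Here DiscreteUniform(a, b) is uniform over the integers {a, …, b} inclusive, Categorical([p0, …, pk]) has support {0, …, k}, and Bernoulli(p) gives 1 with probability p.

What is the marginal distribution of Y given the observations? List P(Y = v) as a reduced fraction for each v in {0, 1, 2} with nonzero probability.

P(Y=0) = 6/13, P(Y=1) = 3/13, P(Y=2) = 4/13

Enumerate traces; 18 have nonzero weight after conditioning:
  (U=0, Y=0, W=1, X=2, Z=2) weight 1/144
  (U=0, Y=0, W=1, X=3, Z=2) weight 1/144
  (U=0, Y=0, W=2, X=2, Z=2) weight 1/144
  (U=0, Y=0, W=2, X=3, Z=2) weight 1/144
  (U=0, Y=0, W=3, X=2, Z=2) weight 1/144
  (U=0, Y=0, W=3, X=3, Z=2) weight 1/144
  (U=0, Y=2, W=1, X=2, Z=2) weight 1/216
  (U=0, Y=2, W=1, X=3, Z=2) weight 1/216
  (U=1, Y=1, W=1, X=2, Z=2) weight 1/288
  … 9 more
Group by Y:
  weight(Y=0) = 1/24
  weight(Y=1) = 1/48
  weight(Y=2) = 1/36
Total weight = 1/24 + 1/48 + 1/36 = 13/144
P(Y=0 | obs) = 1/24 / 13/144 = 6/13
P(Y=1 | obs) = 1/48 / 13/144 = 3/13
P(Y=2 | obs) = 1/36 / 13/144 = 4/13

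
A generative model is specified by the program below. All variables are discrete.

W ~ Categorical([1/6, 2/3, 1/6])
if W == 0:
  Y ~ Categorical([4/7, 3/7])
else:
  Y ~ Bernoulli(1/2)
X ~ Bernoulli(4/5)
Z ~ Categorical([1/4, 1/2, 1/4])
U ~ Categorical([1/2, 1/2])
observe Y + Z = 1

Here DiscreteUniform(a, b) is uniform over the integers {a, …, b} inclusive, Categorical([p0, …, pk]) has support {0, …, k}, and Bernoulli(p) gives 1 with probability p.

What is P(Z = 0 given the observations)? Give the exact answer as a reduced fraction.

P(Z = 0 | obs) = 41/127

Enumerate traces; 24 have nonzero weight after conditioning:
  (W=0, Y=0, X=0, Z=1, U=0) weight 1/210
  (W=0, Y=0, X=0, Z=1, U=1) weight 1/210
  (W=0, Y=0, X=1, Z=1, U=0) weight 2/105
  (W=0, Y=0, X=1, Z=1, U=1) weight 2/105
  (W=0, Y=1, X=0, Z=0, U=0) weight 1/560
  (W=0, Y=1, X=0, Z=0, U=1) weight 1/560
  (W=0, Y=1, X=1, Z=0, U=0) weight 1/140
  (W=0, Y=1, X=1, Z=0, U=1) weight 1/140
  … 16 more
Group by Z:
  weight(Z=0) = 41/336
  weight(Z=1) = 43/168
Total weight = 41/336 + 43/168 = 127/336
P(Z=0 | obs) = 41/336 / 127/336 = 41/127
P(Z=1 | obs) = 43/168 / 127/336 = 86/127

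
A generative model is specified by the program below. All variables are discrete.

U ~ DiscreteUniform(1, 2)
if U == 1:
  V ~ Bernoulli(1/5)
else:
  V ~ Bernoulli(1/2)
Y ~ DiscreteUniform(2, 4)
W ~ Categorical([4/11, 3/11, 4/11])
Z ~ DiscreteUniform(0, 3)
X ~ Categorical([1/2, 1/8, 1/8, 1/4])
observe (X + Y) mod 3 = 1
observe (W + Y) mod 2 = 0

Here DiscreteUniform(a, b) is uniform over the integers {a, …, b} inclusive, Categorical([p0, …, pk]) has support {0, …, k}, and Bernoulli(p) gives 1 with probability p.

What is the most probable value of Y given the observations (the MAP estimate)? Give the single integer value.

Enumerate traces; 112 have nonzero weight after conditioning:
  (U=1, V=0, Y=2, W=0, Z=0, X=2) weight 1/660
  (U=1, V=0, Y=2, W=0, Z=1, X=2) weight 1/660
  (U=1, V=0, Y=2, W=0, Z=2, X=2) weight 1/660
  (U=1, V=0, Y=2, W=0, Z=3, X=2) weight 1/660
  (U=1, V=0, Y=2, W=2, Z=0, X=2) weight 1/660
  (U=1, V=0, Y=2, W=2, Z=1, X=2) weight 1/660
  (U=1, V=0, Y=2, W=2, Z=2, X=2) weight 1/660
  (U=1, V=0, Y=2, W=2, Z=3, X=2) weight 1/660
  (U=1, V=0, Y=3, W=1, Z=0, X=1) weight 1/880
  (U=1, V=0, Y=4, W=0, Z=0, X=0) weight 1/165
  … 102 more
Group by Y:
  weight(Y=2) = 1/33
  weight(Y=3) = 1/88
  weight(Y=4) = 2/11
Total weight = 1/33 + 1/88 + 2/11 = 59/264
P(Y=2 | obs) = 1/33 / 59/264 = 8/59
P(Y=3 | obs) = 1/88 / 59/264 = 3/59
P(Y=4 | obs) = 2/11 / 59/264 = 48/59
argmax = 4

argmax_v P(Y = v | obs) = 4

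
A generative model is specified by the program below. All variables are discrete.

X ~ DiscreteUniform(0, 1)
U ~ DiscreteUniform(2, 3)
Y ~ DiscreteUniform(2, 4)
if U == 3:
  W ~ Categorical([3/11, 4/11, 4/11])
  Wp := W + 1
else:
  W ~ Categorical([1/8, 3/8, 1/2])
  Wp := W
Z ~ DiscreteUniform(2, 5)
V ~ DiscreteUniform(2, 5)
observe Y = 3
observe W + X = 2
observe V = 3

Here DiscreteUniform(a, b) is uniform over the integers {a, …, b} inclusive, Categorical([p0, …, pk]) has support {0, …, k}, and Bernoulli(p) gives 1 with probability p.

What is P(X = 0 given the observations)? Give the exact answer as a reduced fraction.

P(X = 0 | obs) = 76/141

Enumerate traces; 16 have nonzero weight after conditioning:
  (X=0, U=2, Y=3, W=2, Z=2, V=3) weight 1/384
  (X=0, U=2, Y=3, W=2, Z=3, V=3) weight 1/384
  (X=0, U=2, Y=3, W=2, Z=4, V=3) weight 1/384
  (X=0, U=2, Y=3, W=2, Z=5, V=3) weight 1/384
  (X=0, U=3, Y=3, W=2, Z=2, V=3) weight 1/528
  (X=0, U=3, Y=3, W=2, Z=3, V=3) weight 1/528
  (X=0, U=3, Y=3, W=2, Z=4, V=3) weight 1/528
  (X=0, U=3, Y=3, W=2, Z=5, V=3) weight 1/528
  (X=1, U=2, Y=3, W=1, Z=2, V=3) weight 1/512
  … 7 more
Group by X:
  weight(X=0) = 19/1056
  weight(X=1) = 65/4224
Total weight = 19/1056 + 65/4224 = 47/1408
P(X=0 | obs) = 19/1056 / 47/1408 = 76/141
P(X=1 | obs) = 65/4224 / 47/1408 = 65/141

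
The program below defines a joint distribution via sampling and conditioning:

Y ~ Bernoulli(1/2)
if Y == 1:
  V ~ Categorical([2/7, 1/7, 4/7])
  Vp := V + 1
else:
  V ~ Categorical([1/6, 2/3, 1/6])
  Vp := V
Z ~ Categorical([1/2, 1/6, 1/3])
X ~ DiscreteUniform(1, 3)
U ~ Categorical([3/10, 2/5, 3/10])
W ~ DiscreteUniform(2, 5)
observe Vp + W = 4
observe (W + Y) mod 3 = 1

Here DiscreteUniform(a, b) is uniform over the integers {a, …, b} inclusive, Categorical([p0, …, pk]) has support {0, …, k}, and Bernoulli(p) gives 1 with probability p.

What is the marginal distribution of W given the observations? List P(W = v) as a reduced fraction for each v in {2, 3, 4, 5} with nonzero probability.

P(W=3) = 12/19, P(W=4) = 7/19

Enumerate traces; 54 have nonzero weight after conditioning:
  (Y=0, V=0, Z=0, X=1, U=0, W=4) weight 1/960
  (Y=0, V=0, Z=0, X=1, U=1, W=4) weight 1/720
  (Y=0, V=0, Z=0, X=1, U=2, W=4) weight 1/960
  (Y=0, V=0, Z=0, X=2, U=0, W=4) weight 1/960
  (Y=0, V=0, Z=0, X=2, U=1, W=4) weight 1/720
  (Y=0, V=0, Z=0, X=2, U=2, W=4) weight 1/960
  (Y=0, V=0, Z=0, X=3, U=0, W=4) weight 1/960
  (Y=0, V=0, Z=0, X=3, U=1, W=4) weight 1/720
  (Y=1, V=0, Z=0, X=1, U=0, W=3) weight 1/560
  … 45 more
Group by W:
  weight(W=3) = 1/28
  weight(W=4) = 1/48
Total weight = 1/28 + 1/48 = 19/336
P(W=3 | obs) = 1/28 / 19/336 = 12/19
P(W=4 | obs) = 1/48 / 19/336 = 7/19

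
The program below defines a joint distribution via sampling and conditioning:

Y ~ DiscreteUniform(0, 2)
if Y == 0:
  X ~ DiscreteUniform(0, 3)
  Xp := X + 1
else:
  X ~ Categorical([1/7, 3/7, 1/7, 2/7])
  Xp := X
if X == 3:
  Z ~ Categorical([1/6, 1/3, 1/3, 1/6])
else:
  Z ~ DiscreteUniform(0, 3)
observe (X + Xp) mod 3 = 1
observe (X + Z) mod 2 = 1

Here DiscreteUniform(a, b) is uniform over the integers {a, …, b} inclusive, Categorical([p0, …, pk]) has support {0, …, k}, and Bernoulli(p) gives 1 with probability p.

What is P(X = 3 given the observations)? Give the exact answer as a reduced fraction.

P(X = 3 | obs) = 7/22

Enumerate traces; 8 have nonzero weight after conditioning:
  (Y=0, X=0, Z=1) weight 1/48
  (Y=0, X=0, Z=3) weight 1/48
  (Y=0, X=3, Z=0) weight 1/72
  (Y=0, X=3, Z=2) weight 1/36
  (Y=1, X=2, Z=1) weight 1/84
  (Y=1, X=2, Z=3) weight 1/84
  (Y=2, X=2, Z=1) weight 1/84
  (Y=2, X=2, Z=3) weight 1/84
Group by X:
  weight(X=0) = 1/24
  weight(X=2) = 1/21
  weight(X=3) = 1/24
Total weight = 1/24 + 1/21 + 1/24 = 11/84
P(X=0 | obs) = 1/24 / 11/84 = 7/22
P(X=2 | obs) = 1/21 / 11/84 = 4/11
P(X=3 | obs) = 1/24 / 11/84 = 7/22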